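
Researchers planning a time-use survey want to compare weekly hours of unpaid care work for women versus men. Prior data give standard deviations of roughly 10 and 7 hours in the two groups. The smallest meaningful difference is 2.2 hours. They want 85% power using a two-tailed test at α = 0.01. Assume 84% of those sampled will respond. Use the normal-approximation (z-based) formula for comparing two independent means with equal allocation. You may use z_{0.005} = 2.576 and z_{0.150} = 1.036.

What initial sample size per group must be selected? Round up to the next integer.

n = (z_{α/2} + z_β)² · (σ₁² + σ₂²) / δ²
  = (2.576 + 1.036)² · (10² + 7² = 149) / 2.2²
  = 13.0465 · 149 / 4.84
  = 401.64
Adjust for 84% response: 401.64 / 0.84 = 478.14.
Round up → n = 479 per group.

n = 479 per group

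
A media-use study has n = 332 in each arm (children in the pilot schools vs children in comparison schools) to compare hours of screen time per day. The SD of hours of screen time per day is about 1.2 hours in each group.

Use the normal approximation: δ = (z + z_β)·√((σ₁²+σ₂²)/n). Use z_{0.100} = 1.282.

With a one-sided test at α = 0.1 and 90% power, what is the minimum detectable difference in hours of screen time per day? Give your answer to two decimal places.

δ = (z_α + z_β) · √((σ₁²+σ₂²)/n)
  = (1.282 + 1.282) · √(2.88/332)
  = 2.564 · √0.00867
  = 2.564 · 0.0931
  = 0.2388

Minimum detectable difference ≈ 0.24 hours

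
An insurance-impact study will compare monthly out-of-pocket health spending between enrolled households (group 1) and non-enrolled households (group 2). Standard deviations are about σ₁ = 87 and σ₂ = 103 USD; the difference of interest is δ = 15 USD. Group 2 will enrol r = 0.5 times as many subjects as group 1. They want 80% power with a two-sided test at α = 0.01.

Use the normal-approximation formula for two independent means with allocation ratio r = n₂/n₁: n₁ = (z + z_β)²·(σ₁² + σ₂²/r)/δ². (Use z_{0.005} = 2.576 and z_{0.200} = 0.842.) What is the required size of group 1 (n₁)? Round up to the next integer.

n₁ = (z_{α/2} + z_β)² · (σ₁² + σ₂²/r) / δ²
   = (2.576 + 0.842)² · (87² + 103²/0.5) / 15²
   = 11.6827 · (7569 + 21218) / 225
   = 11.6827 · 28787 / 225
   = 1494.71
Round up → n₁ = 1495; n₂ = r·n₁ = 0.5 × 1495 = 748.

n₁ = 1495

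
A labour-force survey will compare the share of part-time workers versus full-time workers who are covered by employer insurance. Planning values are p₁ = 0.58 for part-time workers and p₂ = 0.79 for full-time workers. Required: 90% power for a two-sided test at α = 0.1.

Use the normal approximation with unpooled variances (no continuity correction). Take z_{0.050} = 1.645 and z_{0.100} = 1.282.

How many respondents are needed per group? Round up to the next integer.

n = 80 per group

n = (z_{α/2} + z_β)² · [p₁(1−p₁) + p₂(1−p₂)] / (p₁ − p₂)²
  = (1.645 + 1.282)² · (0.58·0.42 + 0.79·0.21) / (-0.21)²
  = (2.927)² · (0.2436 + 0.1659) / 0.0441
  = 8.5673 · 0.4095 / 0.0441
  = 79.55
Round up → n = 80 per group.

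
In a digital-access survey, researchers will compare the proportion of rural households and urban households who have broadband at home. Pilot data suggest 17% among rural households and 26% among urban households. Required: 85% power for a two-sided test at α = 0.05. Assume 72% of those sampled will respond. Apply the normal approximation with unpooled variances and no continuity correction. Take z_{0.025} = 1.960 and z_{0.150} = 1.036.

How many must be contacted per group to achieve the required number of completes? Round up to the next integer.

n = (z_{α/2} + z_β)² · [p₁(1−p₁) + p₂(1−p₂)] / (p₁ − p₂)²
  = (1.960 + 1.036)² · (0.17·0.83 + 0.26·0.74) / (-0.09)²
  = (2.996)² · (0.1411 + 0.1924) / 0.0081
  = 8.9760 · 0.3335 / 0.0081
  = 369.57
Adjust for 72% response: 369.57 / 0.72 = 513.29.
Round up → n = 514 per group.

n = 514 per group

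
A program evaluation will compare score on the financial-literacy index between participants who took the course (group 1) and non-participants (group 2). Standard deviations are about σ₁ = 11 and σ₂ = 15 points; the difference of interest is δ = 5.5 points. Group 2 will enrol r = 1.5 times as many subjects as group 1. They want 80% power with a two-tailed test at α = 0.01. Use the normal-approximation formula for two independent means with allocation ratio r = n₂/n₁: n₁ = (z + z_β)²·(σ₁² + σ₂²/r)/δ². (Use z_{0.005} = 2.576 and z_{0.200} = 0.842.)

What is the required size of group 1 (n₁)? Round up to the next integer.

n₁ = (z_{α/2} + z_β)² · (σ₁² + σ₂²/r) / δ²
   = (2.576 + 0.842)² · (11² + 15²/1.5) / 5.5²
   = 11.6827 · (121 + 150) / 30.25
   = 11.6827 · 271 / 30.25
   = 104.66
Round up → n₁ = 105; n₂ = r·n₁ = 1.5 × 105 = 158.

n₁ = 105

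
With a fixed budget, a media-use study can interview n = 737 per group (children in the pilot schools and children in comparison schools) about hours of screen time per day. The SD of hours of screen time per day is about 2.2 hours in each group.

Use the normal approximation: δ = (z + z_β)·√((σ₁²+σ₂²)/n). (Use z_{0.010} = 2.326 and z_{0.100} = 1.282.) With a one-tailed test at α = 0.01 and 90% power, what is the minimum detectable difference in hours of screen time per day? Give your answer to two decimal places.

Minimum detectable difference ≈ 0.41 hours

δ = (z_α + z_β) · √((σ₁²+σ₂²)/n)
  = (2.326 + 1.282) · √(9.68/737)
  = 3.608 · √0.01313
  = 3.608 · 0.1146
  = 0.4135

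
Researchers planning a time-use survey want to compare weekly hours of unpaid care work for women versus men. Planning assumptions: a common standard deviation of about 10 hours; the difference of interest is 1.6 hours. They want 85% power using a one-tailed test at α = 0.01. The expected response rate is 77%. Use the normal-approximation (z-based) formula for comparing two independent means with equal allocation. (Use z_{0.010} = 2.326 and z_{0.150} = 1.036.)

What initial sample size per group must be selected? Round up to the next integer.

n = (z_α + z_β)² · (σ₁² + σ₂²) / δ²
  = (2.326 + 1.036)² · (2·10² = 200) / 1.6²
  = 11.3030 · 200 / 2.56
  = 883.05
Adjust for 77% response: 883.05 / 0.77 = 1146.82.
Round up → n = 1147 per group.

n = 1147 per group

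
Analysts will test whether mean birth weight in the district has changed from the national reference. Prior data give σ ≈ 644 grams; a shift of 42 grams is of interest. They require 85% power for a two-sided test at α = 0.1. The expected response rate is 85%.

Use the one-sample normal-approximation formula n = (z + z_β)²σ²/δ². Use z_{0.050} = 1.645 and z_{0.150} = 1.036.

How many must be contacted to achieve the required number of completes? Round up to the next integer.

n = (z_{α/2} + z_β)² · σ² / δ²
  = (1.645 + 1.036)² · 644² / 42²
  = 7.1878 · 414736 / 1764
  = 1689.92
Adjust for 85% response: 1689.92 / 0.85 = 1988.14.
Round up → n = 1989.

n = 1989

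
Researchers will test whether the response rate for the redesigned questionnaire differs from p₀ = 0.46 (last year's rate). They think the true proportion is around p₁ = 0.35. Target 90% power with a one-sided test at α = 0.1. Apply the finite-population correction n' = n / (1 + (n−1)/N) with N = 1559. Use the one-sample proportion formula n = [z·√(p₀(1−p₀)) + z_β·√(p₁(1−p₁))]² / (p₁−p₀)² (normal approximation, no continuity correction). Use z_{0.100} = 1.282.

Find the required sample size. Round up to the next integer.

n = [z_α·√(p₀q₀) + z_β·√(p₁q₁)]² / (p₁ − p₀)²
  = [1.282·√(0.46·0.54) + 1.282·√(0.35·0.65)]² / (-0.11)²
  = [1.282·0.4984 + 1.282·0.4770]² / 0.0121
  = [1.2504]² / 0.0121
  = 129.22
Finite-population correction (N = 1559): 129.22 / (1 + (129.22 − 1)/1559) = 119.40.
Round up → n = 120.

n = 120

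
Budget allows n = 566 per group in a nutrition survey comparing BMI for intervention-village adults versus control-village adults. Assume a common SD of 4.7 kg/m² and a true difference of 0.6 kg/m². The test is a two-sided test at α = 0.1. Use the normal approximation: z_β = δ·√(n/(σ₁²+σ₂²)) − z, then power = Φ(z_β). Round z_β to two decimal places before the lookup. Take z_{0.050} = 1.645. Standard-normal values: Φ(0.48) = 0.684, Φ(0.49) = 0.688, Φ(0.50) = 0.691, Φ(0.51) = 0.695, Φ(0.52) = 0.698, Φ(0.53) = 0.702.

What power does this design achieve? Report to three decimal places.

Power ≈ 0.691

z_β = δ·√(n/(σ₁²+σ₂²)) − z_{α/2}
    = 0.6 · √(566/44.18) − 1.645
    = 0.6 · 3.57928 − 1.645
    = 2.1476 − 1.645 = 0.5026 → 0.50
Power = Φ(0.50) = 0.691.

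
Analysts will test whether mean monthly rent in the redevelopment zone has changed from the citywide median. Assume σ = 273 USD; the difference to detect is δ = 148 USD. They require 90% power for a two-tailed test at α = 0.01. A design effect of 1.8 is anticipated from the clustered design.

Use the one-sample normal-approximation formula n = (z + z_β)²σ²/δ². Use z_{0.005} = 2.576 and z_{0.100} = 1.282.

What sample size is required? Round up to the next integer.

n = 92

n = (z_{α/2} + z_β)² · σ² / δ²
  = (2.576 + 1.282)² · 273² / 148²
  = 14.8842 · 74529 / 21904
  = 50.64
Design effect: 1.8 × 50.64 = 91.16.
Round up → n = 92.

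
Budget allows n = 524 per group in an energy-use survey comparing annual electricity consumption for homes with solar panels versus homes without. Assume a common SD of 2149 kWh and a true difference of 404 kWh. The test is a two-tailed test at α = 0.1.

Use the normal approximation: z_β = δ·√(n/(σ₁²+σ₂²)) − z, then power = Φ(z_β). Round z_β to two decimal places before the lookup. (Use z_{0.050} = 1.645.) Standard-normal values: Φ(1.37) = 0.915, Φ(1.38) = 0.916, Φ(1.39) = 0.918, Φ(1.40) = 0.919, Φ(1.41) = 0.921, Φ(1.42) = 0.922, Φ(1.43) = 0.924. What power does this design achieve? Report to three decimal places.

z_β = δ·√(n/(σ₁²+σ₂²)) − z_{α/2}
    = 404 · √(524/9236402) − 1.645
    = 404 · 0.00753 − 1.645
    = 3.0430 − 1.645 = 1.3980 → 1.40
Power = Φ(1.40) = 0.919.

Power ≈ 0.919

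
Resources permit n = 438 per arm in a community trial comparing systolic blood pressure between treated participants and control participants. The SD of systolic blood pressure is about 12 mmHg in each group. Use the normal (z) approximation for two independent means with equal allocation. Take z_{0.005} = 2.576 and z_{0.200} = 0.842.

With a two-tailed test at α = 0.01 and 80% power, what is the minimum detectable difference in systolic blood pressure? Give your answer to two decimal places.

δ = (z_{α/2} + z_β) · √((σ₁²+σ₂²)/n)
  = (2.576 + 0.842) · √(288/438)
  = 3.418 · √0.65753
  = 3.418 · 0.8109
  = 2.7716

Minimum detectable difference ≈ 2.77 mmHg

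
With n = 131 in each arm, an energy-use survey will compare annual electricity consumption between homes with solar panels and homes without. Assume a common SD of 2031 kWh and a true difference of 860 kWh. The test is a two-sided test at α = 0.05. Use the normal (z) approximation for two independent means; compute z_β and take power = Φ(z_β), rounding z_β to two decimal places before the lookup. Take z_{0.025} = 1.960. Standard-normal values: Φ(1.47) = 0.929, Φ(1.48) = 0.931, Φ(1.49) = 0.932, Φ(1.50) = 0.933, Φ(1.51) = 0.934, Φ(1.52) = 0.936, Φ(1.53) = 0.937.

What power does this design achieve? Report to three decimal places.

Power ≈ 0.929

z_β = δ·√(n/(σ₁²+σ₂²)) − z_{α/2}
    = 860 · √(131/8249922) − 1.960
    = 860 · 0.00398 − 1.960
    = 3.4270 − 1.960 = 1.4670 → 1.47
Power = Φ(1.47) = 0.929.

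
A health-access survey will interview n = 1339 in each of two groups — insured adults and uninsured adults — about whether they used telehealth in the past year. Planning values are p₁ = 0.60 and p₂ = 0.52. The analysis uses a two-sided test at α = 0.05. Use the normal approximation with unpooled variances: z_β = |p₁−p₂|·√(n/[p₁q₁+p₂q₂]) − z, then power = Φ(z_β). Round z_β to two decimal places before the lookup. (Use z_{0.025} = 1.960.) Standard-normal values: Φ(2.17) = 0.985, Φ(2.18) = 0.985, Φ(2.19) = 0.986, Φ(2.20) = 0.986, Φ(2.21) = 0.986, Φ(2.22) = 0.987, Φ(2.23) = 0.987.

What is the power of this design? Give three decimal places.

z_β = |p₁−p₂|·√(n/[p₁q₁+p₂q₂]) − z_{α/2}
    = 0.08 · √(1339/0.4896) − 1.960
    = 0.08 · 52.2961 − 1.960
    = 4.1837 − 1.960 = 2.2237 → 2.22
Power = Φ(2.22) = 0.987.

Power ≈ 0.987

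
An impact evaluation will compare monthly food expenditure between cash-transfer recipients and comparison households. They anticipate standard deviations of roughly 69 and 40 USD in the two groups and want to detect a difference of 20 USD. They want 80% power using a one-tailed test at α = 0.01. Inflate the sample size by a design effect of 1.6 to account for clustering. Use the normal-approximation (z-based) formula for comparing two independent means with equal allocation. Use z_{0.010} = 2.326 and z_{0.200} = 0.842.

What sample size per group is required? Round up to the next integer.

n = (z_α + z_β)² · (σ₁² + σ₂²) / δ²
  = (2.326 + 0.842)² · (69² + 40² = 6361) / 20²
  = 10.0362 · 6361 / 400
  = 159.60
Design effect: 1.6 × 159.60 = 255.36.
Round up → n = 256 per group.

n = 256 per group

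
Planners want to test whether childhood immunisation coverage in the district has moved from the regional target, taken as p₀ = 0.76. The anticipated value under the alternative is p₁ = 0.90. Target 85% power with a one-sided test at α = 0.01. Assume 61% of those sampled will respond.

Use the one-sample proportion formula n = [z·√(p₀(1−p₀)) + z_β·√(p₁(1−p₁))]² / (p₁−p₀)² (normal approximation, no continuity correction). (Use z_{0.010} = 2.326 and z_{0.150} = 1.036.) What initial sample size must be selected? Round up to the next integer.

n = 143

n = [z_α·√(p₀q₀) + z_β·√(p₁q₁)]² / (p₁ − p₀)²
  = [2.326·√(0.76·0.24) + 1.036·√(0.90·0.10)]² / (0.14)²
  = [2.326·0.4271 + 1.036·0.3000]² / 0.0196
  = [1.3042]² / 0.0196
  = 86.78
Adjust for 61% response: 86.78 / 0.61 = 142.27.
Round up → n = 143.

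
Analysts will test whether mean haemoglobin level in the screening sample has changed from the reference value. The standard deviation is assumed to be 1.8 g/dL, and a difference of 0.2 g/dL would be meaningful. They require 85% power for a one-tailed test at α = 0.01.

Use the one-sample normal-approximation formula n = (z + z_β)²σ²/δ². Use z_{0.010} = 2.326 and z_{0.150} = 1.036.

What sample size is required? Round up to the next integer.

n = (z_α + z_β)² · σ² / δ²
  = (2.326 + 1.036)² · 1.8² / 0.2²
  = 11.3030 · 3.24 / 0.04
  = 915.55
Round up → n = 916.

n = 916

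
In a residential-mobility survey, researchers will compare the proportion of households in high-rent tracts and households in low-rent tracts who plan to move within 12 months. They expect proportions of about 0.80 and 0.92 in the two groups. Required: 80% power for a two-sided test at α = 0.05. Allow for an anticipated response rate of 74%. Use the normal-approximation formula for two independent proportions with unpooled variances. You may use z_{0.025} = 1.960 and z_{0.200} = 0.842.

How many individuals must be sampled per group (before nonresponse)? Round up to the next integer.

n = (z_{α/2} + z_β)² · [p₁(1−p₁) + p₂(1−p₂)] / (p₁ − p₂)²
  = (1.960 + 0.842)² · (0.80·0.20 + 0.92·0.08) / (-0.12)²
  = (2.802)² · (0.1600 + 0.0736) / 0.0144
  = 7.8512 · 0.2336 / 0.0144
  = 127.36
Adjust for 74% response: 127.36 / 0.74 = 172.11.
Round up → n = 173 per group.

n = 173 per group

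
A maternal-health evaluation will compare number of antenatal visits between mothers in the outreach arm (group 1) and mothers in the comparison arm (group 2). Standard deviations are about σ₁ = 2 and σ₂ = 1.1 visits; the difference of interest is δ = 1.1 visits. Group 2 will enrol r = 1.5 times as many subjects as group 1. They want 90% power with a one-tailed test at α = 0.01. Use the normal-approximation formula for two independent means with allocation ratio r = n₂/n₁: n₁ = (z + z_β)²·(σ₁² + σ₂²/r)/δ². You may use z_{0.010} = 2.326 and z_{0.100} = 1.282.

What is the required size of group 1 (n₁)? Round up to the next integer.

n₁ = 52

n₁ = (z_α + z_β)² · (σ₁² + σ₂²/r) / δ²
   = (2.326 + 1.282)² · (2² + 1.1²/1.5) / 1.1²
   = 13.0177 · (4 + 0.80667) / 1.21
   = 13.0177 · 4.8067 / 1.21
   = 51.71
Round up → n₁ = 52; n₂ = r·n₁ = 1.5 × 52 = 78.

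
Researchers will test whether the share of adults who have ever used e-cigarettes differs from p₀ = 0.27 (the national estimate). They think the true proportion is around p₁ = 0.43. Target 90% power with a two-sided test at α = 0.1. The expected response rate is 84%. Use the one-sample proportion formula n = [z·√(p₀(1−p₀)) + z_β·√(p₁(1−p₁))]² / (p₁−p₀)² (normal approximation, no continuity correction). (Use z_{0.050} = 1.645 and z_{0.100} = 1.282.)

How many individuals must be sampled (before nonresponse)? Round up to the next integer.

n = [z_{α/2}·√(p₀q₀) + z_β·√(p₁q₁)]² / (p₁ − p₀)²
  = [1.645·√(0.27·0.73) + 1.282·√(0.43·0.57)]² / (0.16)²
  = [1.645·0.4440 + 1.282·0.4951]² / 0.0256
  = [1.3650]² / 0.0256
  = 72.78
Adjust for 84% response: 72.78 / 0.84 = 86.65.
Round up → n = 87.

n = 87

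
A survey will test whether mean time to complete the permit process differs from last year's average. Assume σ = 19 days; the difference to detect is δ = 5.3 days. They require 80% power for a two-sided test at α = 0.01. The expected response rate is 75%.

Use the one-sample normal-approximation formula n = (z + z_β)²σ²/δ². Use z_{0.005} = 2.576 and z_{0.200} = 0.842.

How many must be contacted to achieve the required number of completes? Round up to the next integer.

n = 201

n = (z_{α/2} + z_β)² · σ² / δ²
  = (2.576 + 0.842)² · 19² / 5.3²
  = 11.6827 · 361 / 28.09
  = 150.14
Adjust for 75% response: 150.14 / 0.75 = 200.19.
Round up → n = 201.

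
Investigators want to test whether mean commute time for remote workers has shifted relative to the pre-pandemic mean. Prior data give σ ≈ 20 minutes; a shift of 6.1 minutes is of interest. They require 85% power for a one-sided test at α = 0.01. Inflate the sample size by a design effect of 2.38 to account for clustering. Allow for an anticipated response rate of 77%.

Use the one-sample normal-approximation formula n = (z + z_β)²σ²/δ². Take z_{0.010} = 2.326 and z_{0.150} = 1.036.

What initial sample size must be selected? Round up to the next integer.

n = 376

n = (z_α + z_β)² · σ² / δ²
  = (2.326 + 1.036)² · 20² / 6.1²
  = 11.3030 · 400 / 37.21
  = 121.51
Design effect: 2.38 × 121.51 = 289.18.
Adjust for 77% response: 289.18 / 0.77 = 375.56.
Round up → n = 376.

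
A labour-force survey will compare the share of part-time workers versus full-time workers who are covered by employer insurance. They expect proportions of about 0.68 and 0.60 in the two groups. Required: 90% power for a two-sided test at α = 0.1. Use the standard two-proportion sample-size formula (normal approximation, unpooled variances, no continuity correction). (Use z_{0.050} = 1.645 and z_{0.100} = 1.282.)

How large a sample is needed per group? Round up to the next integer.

n = 613 per group

n = (z_{α/2} + z_β)² · [p₁(1−p₁) + p₂(1−p₂)] / (p₁ − p₂)²
  = (1.645 + 1.282)² · (0.68·0.32 + 0.60·0.40) / (0.08)²
  = (2.927)² · (0.2176 + 0.2400) / 0.0064
  = 8.5673 · 0.4576 / 0.0064
  = 612.56
Round up → n = 613 per group.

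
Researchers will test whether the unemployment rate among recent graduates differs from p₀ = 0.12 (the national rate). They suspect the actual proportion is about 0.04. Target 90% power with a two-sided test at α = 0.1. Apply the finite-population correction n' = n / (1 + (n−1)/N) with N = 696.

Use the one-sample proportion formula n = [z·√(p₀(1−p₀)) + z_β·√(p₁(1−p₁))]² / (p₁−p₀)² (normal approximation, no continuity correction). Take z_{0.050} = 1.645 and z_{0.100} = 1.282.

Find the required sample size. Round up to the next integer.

n = [z_{α/2}·√(p₀q₀) + z_β·√(p₁q₁)]² / (p₁ − p₀)²
  = [1.645·√(0.12·0.88) + 1.282·√(0.04·0.96)]² / (-0.08)²
  = [1.645·0.3250 + 1.282·0.1960]² / 0.0064
  = [0.7858]² / 0.0064
  = 96.48
Finite-population correction (N = 696): 96.48 / (1 + (96.48 − 1)/696) = 84.84.
Round up → n = 85.

n = 85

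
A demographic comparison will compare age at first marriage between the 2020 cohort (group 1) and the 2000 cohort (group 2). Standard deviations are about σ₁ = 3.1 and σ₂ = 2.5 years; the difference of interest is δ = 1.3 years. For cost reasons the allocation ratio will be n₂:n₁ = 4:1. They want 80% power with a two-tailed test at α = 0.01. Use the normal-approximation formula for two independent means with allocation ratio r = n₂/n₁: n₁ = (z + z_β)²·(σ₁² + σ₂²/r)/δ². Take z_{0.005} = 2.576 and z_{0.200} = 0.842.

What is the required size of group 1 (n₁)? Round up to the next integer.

n₁ = (z_{α/2} + z_β)² · (σ₁² + σ₂²/r) / δ²
   = (2.576 + 0.842)² · (3.1² + 2.5²/4) / 1.3²
   = 11.6827 · (9.61 + 1.5625) / 1.69
   = 11.6827 · 11.1725 / 1.69
   = 77.23
Round up → n₁ = 78; n₂ = r·n₁ = 4 × 78 = 312.

n₁ = 78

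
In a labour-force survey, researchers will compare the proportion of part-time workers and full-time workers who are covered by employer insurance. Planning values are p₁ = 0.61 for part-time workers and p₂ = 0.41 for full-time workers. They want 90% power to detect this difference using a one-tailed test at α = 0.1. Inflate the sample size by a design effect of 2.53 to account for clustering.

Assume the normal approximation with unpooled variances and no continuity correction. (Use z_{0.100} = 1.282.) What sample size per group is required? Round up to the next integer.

n = 200 per group

n = (z_α + z_β)² · [p₁(1−p₁) + p₂(1−p₂)] / (p₁ − p₂)²
  = (1.282 + 1.282)² · (0.61·0.39 + 0.41·0.59) / (0.20)²
  = (2.564)² · (0.2379 + 0.2419) / 0.0400
  = 6.5741 · 0.4798 / 0.0400
  = 78.86
Design effect: 2.53 × 78.86 = 199.51.
Round up → n = 200 per group.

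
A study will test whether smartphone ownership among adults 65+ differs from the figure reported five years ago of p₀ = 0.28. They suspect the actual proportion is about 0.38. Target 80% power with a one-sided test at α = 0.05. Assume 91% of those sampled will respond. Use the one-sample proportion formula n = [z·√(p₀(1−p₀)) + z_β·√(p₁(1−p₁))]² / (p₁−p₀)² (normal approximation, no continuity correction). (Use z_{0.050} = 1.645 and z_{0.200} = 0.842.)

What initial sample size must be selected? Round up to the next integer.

n = [z_α·√(p₀q₀) + z_β·√(p₁q₁)]² / (p₁ − p₀)²
  = [1.645·√(0.28·0.72) + 0.842·√(0.38·0.62)]² / (0.10)²
  = [1.645·0.4490 + 0.842·0.4854]² / 0.0100
  = [1.1473]² / 0.0100
  = 131.63
Adjust for 91% response: 131.63 / 0.91 = 144.65.
Round up → n = 145.

n = 145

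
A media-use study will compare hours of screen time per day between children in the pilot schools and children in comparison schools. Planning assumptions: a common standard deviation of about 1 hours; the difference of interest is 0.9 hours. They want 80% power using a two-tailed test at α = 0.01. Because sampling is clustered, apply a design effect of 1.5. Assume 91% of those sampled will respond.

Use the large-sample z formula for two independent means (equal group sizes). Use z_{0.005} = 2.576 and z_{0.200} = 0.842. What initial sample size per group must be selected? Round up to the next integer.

n = (z_{α/2} + z_β)² · (σ₁² + σ₂²) / δ²
  = (2.576 + 0.842)² · (2·1² = 2) / 0.9²
  = 11.6827 · 2 / 0.81
  = 28.85
Design effect: 1.5 × 28.85 = 43.27.
Adjust for 91% response: 43.27 / 0.91 = 47.55.
Round up → n = 48 per group.

n = 48 per group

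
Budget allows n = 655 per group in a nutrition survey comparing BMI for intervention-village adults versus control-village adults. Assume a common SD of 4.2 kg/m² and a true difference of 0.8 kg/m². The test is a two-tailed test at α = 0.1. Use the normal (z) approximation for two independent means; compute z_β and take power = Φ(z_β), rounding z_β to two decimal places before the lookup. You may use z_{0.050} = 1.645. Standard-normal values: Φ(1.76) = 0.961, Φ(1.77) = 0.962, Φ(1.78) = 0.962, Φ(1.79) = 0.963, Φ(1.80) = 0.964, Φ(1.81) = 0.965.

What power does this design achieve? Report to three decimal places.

z_β = δ·√(n/(σ₁²+σ₂²)) − z_{α/2}
    = 0.8 · √(655/35.28) − 1.645
    = 0.8 · 4.30880 − 1.645
    = 3.4470 − 1.645 = 1.8020 → 1.80
Power = Φ(1.80) = 0.964.

Power ≈ 0.964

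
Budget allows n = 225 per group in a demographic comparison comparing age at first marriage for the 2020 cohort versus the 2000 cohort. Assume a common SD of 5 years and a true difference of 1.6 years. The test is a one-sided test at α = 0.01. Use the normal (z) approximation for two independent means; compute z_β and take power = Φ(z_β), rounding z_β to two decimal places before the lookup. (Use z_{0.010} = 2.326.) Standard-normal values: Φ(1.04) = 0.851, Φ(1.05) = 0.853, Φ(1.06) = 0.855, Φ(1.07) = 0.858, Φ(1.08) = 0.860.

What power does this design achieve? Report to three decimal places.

Power ≈ 0.858

z_β = δ·√(n/(σ₁²+σ₂²)) − z_α
    = 1.6 · √(225/50) − 2.326
    = 1.6 · 2.12132 − 2.326
    = 3.3941 − 2.326 = 1.0681 → 1.07
Power = Φ(1.07) = 0.858.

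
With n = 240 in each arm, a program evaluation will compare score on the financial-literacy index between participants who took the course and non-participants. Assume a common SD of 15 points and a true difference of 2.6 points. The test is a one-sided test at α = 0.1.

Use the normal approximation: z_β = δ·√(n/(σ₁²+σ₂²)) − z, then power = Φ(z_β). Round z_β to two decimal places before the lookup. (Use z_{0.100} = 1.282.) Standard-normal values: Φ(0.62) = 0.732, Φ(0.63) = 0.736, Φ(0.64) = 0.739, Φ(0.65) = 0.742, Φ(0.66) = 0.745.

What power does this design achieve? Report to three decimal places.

z_β = δ·√(n/(σ₁²+σ₂²)) − z_α
    = 2.6 · √(240/450) − 1.282
    = 2.6 · 0.73030 − 1.282
    = 1.8988 − 1.282 = 0.6168 → 0.62
Power = Φ(0.62) = 0.732.

Power ≈ 0.732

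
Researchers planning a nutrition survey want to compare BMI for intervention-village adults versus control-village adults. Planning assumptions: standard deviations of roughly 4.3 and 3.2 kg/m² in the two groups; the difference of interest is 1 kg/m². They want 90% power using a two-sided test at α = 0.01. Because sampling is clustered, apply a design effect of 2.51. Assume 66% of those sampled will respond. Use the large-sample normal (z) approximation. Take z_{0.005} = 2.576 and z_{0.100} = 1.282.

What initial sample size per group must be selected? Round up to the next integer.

n = (z_{α/2} + z_β)² · (σ₁² + σ₂²) / δ²
  = (2.576 + 1.282)² · (4.3² + 3.2² = 28.73) / 1²
  = 14.8842 · 28.73 / 1
  = 427.62
Design effect: 2.51 × 427.62 = 1073.33.
Adjust for 66% response: 1073.33 / 0.66 = 1626.26.
Round up → n = 1627 per group.

n = 1627 per group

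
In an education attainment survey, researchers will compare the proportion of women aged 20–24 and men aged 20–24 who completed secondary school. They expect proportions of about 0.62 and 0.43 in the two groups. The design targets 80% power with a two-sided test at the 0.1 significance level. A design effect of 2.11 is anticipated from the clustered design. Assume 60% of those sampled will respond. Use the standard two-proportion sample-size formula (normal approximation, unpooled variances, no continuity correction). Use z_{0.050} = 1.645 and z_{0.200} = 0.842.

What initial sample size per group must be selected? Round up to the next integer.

n = (z_{α/2} + z_β)² · [p₁(1−p₁) + p₂(1−p₂)] / (p₁ − p₂)²
  = (1.645 + 0.842)² · (0.62·0.38 + 0.43·0.57) / (0.19)²
  = (2.487)² · (0.2356 + 0.2451) / 0.0361
  = 6.1852 · 0.4807 / 0.0361
  = 82.36
Design effect: 2.11 × 82.36 = 173.78.
Adjust for 60% response: 173.78 / 0.60 = 289.63.
Round up → n = 290 per group.

n = 290 per group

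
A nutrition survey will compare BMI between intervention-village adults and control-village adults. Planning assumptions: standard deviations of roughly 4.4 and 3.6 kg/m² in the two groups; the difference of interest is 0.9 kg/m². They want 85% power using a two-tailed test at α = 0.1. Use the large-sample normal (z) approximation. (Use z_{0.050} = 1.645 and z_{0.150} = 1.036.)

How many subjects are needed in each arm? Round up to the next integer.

n = (z_{α/2} + z_β)² · (σ₁² + σ₂²) / δ²
  = (1.645 + 1.036)² · (4.4² + 3.6² = 32.32) / 0.9²
  = 7.1878 · 32.32 / 0.81
  = 286.80
Round up → n = 287 per group.

n = 287 per group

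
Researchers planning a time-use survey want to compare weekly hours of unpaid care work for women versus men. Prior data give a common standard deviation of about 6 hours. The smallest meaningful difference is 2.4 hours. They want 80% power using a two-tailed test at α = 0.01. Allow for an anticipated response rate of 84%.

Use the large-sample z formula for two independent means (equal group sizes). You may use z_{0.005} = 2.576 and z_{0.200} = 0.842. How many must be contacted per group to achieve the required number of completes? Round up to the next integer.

n = 174 per group

n = (z_{α/2} + z_β)² · (σ₁² + σ₂²) / δ²
  = (2.576 + 0.842)² · (2·6² = 72) / 2.4²
  = 11.6827 · 72 / 5.76
  = 146.03
Adjust for 84% response: 146.03 / 0.84 = 173.85.
Round up → n = 174 per group.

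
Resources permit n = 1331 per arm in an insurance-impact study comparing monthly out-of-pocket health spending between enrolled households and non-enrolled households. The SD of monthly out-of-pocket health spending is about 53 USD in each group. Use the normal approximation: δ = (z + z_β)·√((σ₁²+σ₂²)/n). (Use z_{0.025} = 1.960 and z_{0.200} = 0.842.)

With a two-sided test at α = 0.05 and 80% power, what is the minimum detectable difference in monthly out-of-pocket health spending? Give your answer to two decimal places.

δ = (z_{α/2} + z_β) · √((σ₁²+σ₂²)/n)
  = (1.960 + 0.842) · √(5618/1331)
  = 2.802 · √4.2209
  = 2.802 · 2.0545
  = 5.7567

Minimum detectable difference ≈ 5.76 USD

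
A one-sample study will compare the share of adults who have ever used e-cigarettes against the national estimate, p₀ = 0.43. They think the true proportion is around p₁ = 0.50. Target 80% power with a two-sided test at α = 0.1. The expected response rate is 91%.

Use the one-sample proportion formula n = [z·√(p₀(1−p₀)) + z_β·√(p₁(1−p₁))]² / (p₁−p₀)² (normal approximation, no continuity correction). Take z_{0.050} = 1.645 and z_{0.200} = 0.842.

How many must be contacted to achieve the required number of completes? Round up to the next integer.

n = 343

n = [z_{α/2}·√(p₀q₀) + z_β·√(p₁q₁)]² / (p₁ − p₀)²
  = [1.645·√(0.43·0.57) + 0.842·√(0.50·0.50)]² / (0.07)²
  = [1.645·0.4951 + 0.842·0.5000]² / 0.0049
  = [1.2354]² / 0.0049
  = 311.47
Adjust for 91% response: 311.47 / 0.91 = 342.28.
Round up → n = 343.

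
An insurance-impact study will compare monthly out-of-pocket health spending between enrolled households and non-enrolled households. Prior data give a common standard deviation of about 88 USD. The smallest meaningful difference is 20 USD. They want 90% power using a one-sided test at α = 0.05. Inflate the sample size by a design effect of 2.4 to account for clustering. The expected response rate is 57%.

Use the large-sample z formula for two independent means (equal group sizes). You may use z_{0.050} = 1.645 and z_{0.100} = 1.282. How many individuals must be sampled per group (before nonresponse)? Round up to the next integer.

n = (z_α + z_β)² · (σ₁² + σ₂²) / δ²
  = (1.645 + 1.282)² · (2·88² = 15488) / 20²
  = 8.5673 · 15488 / 400
  = 331.73
Design effect: 2.4 × 331.73 = 796.14.
Adjust for 57% response: 796.14 / 0.57 = 1396.75.
Round up → n = 1397 per group.

n = 1397 per group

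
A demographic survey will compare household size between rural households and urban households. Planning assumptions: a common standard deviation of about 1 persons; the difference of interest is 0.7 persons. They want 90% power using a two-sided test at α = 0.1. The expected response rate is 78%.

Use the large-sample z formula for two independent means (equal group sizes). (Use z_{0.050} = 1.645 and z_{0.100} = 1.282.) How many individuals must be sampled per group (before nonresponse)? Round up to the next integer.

n = 45 per group

n = (z_{α/2} + z_β)² · (σ₁² + σ₂²) / δ²
  = (1.645 + 1.282)² · (2·1² = 2) / 0.7²
  = 8.5673 · 2 / 0.49
  = 34.97
Adjust for 78% response: 34.97 / 0.78 = 44.83.
Round up → n = 45 per group.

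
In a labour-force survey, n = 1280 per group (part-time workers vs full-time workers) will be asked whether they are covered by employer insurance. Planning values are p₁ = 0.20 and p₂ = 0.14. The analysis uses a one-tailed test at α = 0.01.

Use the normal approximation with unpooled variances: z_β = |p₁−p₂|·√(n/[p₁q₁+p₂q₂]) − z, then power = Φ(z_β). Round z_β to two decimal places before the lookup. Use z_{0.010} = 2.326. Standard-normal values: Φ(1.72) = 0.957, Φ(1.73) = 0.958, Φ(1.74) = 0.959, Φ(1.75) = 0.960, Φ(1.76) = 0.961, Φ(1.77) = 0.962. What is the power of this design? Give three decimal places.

z_β = |p₁−p₂|·√(n/[p₁q₁+p₂q₂]) − z_α
    = 0.06 · √(1280/0.2804) − 2.326
    = 0.06 · 67.5641 − 2.326
    = 4.0538 − 2.326 = 1.7278 → 1.73
Power = Φ(1.73) = 0.958.

Power ≈ 0.958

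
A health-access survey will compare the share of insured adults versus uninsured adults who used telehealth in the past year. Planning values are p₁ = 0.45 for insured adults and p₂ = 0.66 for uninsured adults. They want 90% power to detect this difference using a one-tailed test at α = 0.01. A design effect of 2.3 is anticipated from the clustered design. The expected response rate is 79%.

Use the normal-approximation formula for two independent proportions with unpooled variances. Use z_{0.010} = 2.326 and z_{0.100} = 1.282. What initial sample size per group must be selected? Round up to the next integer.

n = 406 per group

n = (z_α + z_β)² · [p₁(1−p₁) + p₂(1−p₂)] / (p₁ − p₂)²
  = (2.326 + 1.282)² · (0.45·0.55 + 0.66·0.34) / (-0.21)²
  = (3.608)² · (0.2475 + 0.2244) / 0.0441
  = 13.0177 · 0.4719 / 0.0441
  = 139.30
Design effect: 2.3 × 139.30 = 320.39.
Adjust for 79% response: 320.39 / 0.79 = 405.55.
Round up → n = 406 per group.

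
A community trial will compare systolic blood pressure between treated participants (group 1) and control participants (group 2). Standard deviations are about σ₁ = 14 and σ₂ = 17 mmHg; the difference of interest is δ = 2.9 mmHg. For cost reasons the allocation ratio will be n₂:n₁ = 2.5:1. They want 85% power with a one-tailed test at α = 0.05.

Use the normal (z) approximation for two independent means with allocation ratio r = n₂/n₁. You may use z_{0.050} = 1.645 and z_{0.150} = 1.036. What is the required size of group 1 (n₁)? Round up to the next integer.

n₁ = (z_α + z_β)² · (σ₁² + σ₂²/r) / δ²
   = (1.645 + 1.036)² · (14² + 17²/2.5) / 2.9²
   = 7.1878 · (196 + 115.6) / 8.41
   = 7.1878 · 311.6 / 8.41
   = 266.31
Round up → n₁ = 267; n₂ = r·n₁ = 2.5 × 267 = 668.

n₁ = 267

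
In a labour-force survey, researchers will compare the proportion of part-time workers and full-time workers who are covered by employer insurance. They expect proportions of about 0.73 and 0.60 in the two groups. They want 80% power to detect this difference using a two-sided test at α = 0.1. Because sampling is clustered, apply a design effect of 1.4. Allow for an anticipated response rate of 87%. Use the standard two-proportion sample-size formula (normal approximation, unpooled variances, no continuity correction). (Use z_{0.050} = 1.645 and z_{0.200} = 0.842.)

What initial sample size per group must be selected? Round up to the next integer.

n = (z_{α/2} + z_β)² · [p₁(1−p₁) + p₂(1−p₂)] / (p₁ − p₂)²
  = (1.645 + 0.842)² · (0.73·0.27 + 0.60·0.40) / (0.13)²
  = (2.487)² · (0.1971 + 0.2400) / 0.0169
  = 6.1852 · 0.4371 / 0.0169
  = 159.97
Design effect: 1.4 × 159.97 = 223.96.
Adjust for 87% response: 223.96 / 0.87 = 257.43.
Round up → n = 258 per group.

n = 258 per group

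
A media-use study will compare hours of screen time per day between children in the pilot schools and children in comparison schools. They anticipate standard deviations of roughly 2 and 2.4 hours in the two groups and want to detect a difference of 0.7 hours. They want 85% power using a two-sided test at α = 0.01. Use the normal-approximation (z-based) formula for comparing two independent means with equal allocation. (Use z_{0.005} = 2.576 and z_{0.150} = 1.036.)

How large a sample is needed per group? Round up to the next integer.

n = 260 per group

n = (z_{α/2} + z_β)² · (σ₁² + σ₂²) / δ²
  = (2.576 + 1.036)² · (2² + 2.4² = 9.76) / 0.7²
  = 13.0465 · 9.76 / 0.49
  = 259.87
Round up → n = 260 per group.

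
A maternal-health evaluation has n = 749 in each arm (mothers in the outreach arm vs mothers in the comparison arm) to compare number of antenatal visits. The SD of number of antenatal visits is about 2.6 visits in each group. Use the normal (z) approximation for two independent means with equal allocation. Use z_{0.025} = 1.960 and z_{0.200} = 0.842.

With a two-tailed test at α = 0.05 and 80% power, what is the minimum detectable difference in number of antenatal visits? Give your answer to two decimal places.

Minimum detectable difference ≈ 0.38 visits

δ = (z_{α/2} + z_β) · √((σ₁²+σ₂²)/n)
  = (1.960 + 0.842) · √(13.52/749)
  = 2.802 · √0.01805
  = 2.802 · 0.1344
  = 0.3765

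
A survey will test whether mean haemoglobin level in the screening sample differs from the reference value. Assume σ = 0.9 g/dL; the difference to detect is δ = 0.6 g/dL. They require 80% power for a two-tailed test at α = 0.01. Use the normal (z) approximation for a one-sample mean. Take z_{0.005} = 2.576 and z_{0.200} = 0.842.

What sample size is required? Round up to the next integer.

n = (z_{α/2} + z_β)² · σ² / δ²
  = (2.576 + 0.842)² · 0.9² / 0.6²
  = 11.6827 · 0.81 / 0.36
  = 26.29
Round up → n = 27.

n = 27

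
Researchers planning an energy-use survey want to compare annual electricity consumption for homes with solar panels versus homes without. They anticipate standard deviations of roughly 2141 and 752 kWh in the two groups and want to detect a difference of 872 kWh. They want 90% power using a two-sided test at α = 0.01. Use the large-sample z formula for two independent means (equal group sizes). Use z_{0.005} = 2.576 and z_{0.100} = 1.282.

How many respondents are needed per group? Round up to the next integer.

n = 101 per group

n = (z_{α/2} + z_β)² · (σ₁² + σ₂²) / δ²
  = (2.576 + 1.282)² · (2141² + 752² = 5149385) / 872²
  = 14.8842 · 5149385 / 760384
  = 100.80
Round up → n = 101 per group.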